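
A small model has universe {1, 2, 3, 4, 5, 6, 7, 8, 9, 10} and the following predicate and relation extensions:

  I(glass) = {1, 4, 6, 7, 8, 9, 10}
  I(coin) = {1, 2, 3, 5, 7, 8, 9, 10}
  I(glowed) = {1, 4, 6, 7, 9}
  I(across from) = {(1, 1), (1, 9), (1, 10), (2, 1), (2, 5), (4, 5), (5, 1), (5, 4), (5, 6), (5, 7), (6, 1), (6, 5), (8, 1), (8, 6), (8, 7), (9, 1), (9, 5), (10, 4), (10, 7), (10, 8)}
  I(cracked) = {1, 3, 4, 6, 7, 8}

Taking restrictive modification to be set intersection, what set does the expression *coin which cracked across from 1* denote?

⟦which cracked⟧ = ⟦cracked⟧ = {1, 3, 4, 6, 7, 8}
⟦across from 1⟧ = {x : ⟨x, 1⟩ ∈ ⟦across from⟧} = {1, 2, 5, 6, 8, 9}
⟦coin⟧ = {1, 2, 3, 5, 7, 8, 9, 10}
… ∩ ⟦which cracked⟧ = {1, 2, 3, 5, 7, 8, 9, 10} ∩ {1, 3, 4, 6, 7, 8} = {1, 3, 7, 8}
… ∩ ⟦across from 1⟧ = {1, 3, 7, 8} ∩ {1, 2, 5, 6, 8, 9} = {1, 8}
So ⟦coin which cracked across from 1⟧ = {1, 8}.

{1, 8}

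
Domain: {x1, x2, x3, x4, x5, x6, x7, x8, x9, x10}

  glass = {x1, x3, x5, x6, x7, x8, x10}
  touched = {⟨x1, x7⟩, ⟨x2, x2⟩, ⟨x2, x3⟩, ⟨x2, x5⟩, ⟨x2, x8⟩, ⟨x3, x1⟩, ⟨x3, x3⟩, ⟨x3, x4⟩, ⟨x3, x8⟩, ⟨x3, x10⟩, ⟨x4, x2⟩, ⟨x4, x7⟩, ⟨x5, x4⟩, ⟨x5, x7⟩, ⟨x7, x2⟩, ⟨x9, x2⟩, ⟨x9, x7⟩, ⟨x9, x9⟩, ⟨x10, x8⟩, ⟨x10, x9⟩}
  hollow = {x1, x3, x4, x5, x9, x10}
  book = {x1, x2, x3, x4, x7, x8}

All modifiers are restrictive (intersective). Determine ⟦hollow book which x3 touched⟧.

{x1, x3, x4}

⟦which x3 touched⟧ = {x : ⟨x3, x⟩ ∈ ⟦touched⟧} = {x1, x3, x4, x8, x10}
⟦book⟧ = {x1, x2, x3, x4, x7, x8}
… ∩ ⟦which x3 touched⟧ = {x1, x2, x3, x4, x7, x8} ∩ {x1, x3, x4, x8, x10} = {x1, x3, x4, x8}
… ∩ ⟦hollow⟧ = {x1, x3, x4, x8} ∩ {x1, x3, x4, x5, x9, x10} = {x1, x3, x4}
So ⟦hollow book which x3 touched⟧ = {x1, x3, x4}.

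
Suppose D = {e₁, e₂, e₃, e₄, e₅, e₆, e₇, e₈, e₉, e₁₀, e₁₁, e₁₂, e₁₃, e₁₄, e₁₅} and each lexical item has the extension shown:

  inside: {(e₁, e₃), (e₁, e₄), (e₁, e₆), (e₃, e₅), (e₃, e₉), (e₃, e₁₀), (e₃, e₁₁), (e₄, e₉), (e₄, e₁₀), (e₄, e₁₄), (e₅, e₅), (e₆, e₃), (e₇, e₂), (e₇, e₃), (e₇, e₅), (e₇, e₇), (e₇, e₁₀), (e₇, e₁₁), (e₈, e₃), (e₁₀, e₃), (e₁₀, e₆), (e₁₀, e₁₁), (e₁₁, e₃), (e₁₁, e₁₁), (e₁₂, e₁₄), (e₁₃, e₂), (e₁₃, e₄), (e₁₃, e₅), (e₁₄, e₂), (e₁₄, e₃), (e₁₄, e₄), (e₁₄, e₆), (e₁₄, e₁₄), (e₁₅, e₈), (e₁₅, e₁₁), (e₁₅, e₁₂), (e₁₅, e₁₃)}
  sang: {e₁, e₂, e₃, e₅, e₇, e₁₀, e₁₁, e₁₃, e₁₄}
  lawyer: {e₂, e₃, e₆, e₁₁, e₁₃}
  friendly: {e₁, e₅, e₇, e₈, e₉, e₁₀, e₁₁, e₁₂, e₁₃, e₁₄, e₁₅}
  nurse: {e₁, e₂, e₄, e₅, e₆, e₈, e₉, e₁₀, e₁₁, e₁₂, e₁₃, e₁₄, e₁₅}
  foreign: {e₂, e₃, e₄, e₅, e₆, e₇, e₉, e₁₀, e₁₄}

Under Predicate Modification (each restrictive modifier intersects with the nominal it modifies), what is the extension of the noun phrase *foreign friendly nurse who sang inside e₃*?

{e₁₀, e₁₄}

⟦who sang⟧ = ⟦sang⟧ = {e₁, e₂, e₃, e₅, e₇, e₁₀, e₁₁, e₁₃, e₁₄}
⟦inside e₃⟧ = {x : ⟨x, e₃⟩ ∈ ⟦inside⟧} = {e₁, e₆, e₇, e₈, e₁₀, e₁₁, e₁₄}
⟦nurse⟧ = {e₁, e₂, e₄, e₅, e₆, e₈, e₉, e₁₀, e₁₁, e₁₂, e₁₃, e₁₄, e₁₅}
… ∩ ⟦who sang⟧ = {e₁, e₂, e₄, e₅, e₆, e₈, e₉, e₁₀, e₁₁, e₁₂, e₁₃, e₁₄, e₁₅} ∩ {e₁, e₂, e₃, e₅, e₇, e₁₀, e₁₁, e₁₃, e₁₄} = {e₁, e₂, e₅, e₁₀, e₁₁, e₁₃, e₁₄}
… ∩ ⟦inside e₃⟧ = {e₁, e₂, e₅, e₁₀, e₁₁, e₁₃, e₁₄} ∩ {e₁, e₆, e₇, e₈, e₁₀, e₁₁, e₁₄} = {e₁, e₁₀, e₁₁, e₁₄}
… ∩ ⟦foreign⟧ = {e₁, e₁₀, e₁₁, e₁₄} ∩ {e₂, e₃, e₄, e₅, e₆, e₇, e₉, e₁₀, e₁₄} = {e₁₀, e₁₄}
… ∩ ⟦friendly⟧ = {e₁₀, e₁₄} ∩ {e₁, e₅, e₇, e₈, e₉, e₁₀, e₁₁, e₁₂, e₁₃, e₁₄, e₁₅} = {e₁₀, e₁₄}
So ⟦foreign friendly nurse who sang inside e₃⟧ = {e₁₀, e₁₄}.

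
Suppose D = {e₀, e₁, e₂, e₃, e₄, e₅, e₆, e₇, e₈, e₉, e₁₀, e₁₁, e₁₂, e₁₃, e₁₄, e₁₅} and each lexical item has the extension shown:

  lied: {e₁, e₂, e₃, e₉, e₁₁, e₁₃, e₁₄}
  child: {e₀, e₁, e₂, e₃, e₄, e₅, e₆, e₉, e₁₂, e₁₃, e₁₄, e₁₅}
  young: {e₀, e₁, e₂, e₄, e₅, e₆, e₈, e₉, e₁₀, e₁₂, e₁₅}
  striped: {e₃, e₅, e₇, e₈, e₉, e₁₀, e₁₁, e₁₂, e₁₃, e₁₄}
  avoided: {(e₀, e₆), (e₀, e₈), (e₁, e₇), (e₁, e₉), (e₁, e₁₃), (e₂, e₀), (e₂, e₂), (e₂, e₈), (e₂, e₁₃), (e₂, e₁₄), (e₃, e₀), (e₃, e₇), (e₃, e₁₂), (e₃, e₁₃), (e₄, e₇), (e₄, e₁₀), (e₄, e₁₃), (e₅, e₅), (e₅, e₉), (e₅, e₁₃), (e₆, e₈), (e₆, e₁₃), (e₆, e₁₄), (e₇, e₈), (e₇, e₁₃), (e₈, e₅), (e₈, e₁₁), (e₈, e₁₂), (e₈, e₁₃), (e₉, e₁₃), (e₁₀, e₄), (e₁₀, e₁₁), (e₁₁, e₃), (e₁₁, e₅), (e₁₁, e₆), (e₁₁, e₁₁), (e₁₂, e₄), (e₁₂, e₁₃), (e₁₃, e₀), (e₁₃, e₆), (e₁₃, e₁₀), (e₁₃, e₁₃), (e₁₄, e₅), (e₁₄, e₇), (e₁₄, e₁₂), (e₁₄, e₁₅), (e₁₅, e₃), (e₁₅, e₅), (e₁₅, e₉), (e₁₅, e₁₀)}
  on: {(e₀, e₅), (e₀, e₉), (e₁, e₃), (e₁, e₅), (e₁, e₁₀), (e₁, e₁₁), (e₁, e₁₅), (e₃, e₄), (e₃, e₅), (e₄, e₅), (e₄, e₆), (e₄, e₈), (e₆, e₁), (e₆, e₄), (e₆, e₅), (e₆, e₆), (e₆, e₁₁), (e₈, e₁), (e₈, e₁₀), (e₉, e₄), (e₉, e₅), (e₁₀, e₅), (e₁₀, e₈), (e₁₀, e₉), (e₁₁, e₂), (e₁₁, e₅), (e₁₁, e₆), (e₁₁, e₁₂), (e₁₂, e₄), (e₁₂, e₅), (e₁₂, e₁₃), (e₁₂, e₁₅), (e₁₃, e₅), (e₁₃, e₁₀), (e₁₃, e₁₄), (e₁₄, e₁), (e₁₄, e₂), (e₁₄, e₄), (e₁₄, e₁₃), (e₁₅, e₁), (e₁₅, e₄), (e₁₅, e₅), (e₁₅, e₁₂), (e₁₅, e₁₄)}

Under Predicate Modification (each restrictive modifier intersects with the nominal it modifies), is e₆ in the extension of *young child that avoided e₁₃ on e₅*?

yes

⟦that avoided e₁₃⟧ = {x : ⟨x, e₁₃⟩ ∈ ⟦avoided⟧} = {e₁, e₂, e₃, e₄, e₅, e₆, e₇, e₈, e₉, e₁₂, e₁₃}
⟦on e₅⟧ = {x : ⟨x, e₅⟩ ∈ ⟦on⟧} = {e₀, e₁, e₃, e₄, e₆, e₉, e₁₀, e₁₁, e₁₂, e₁₃, e₁₅}
⟦child⟧ = {e₀, e₁, e₂, e₃, e₄, e₅, e₆, e₉, e₁₂, e₁₃, e₁₄, e₁₅}
… ∩ ⟦that avoided e₁₃⟧ = {e₀, e₁, e₂, e₃, e₄, e₅, e₆, e₉, e₁₂, e₁₃, e₁₄, e₁₅} ∩ {e₁, e₂, e₃, e₄, e₅, e₆, e₇, e₈, e₉, e₁₂, e₁₃} = {e₁, e₂, e₃, e₄, e₅, e₆, e₉, e₁₂, e₁₃}
… ∩ ⟦on e₅⟧ = {e₁, e₂, e₃, e₄, e₅, e₆, e₉, e₁₂, e₁₃} ∩ {e₀, e₁, e₃, e₄, e₆, e₉, e₁₀, e₁₁, e₁₂, e₁₃, e₁₅} = {e₁, e₃, e₄, e₆, e₉, e₁₂, e₁₃}
… ∩ ⟦young⟧ = {e₁, e₃, e₄, e₆, e₉, e₁₂, e₁₃} ∩ {e₀, e₁, e₂, e₄, e₅, e₆, e₈, e₉, e₁₀, e₁₂, e₁₅} = {e₁, e₄, e₆, e₉, e₁₂}
⟦young child that avoided e₁₃ on e₅⟧ = {e₁, e₄, e₆, e₉, e₁₂}; e₆ ∈ this set.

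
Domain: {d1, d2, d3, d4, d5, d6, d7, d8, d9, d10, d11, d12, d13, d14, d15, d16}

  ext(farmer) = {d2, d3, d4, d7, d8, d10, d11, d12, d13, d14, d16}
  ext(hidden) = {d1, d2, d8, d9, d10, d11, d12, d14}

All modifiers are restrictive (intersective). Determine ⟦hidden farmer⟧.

{d2, d8, d10, d11, d12, d14}

⟦farmer⟧ = {d2, d3, d4, d7, d8, d10, d11, d12, d13, d14, d16}
… ∩ ⟦hidden⟧ = {d2, d3, d4, d7, d8, d10, d11, d12, d13, d14, d16} ∩ {d1, d2, d8, d9, d10, d11, d12, d14} = {d2, d8, d10, d11, d12, d14}
So ⟦hidden farmer⟧ = {d2, d8, d10, d11, d12, d14}.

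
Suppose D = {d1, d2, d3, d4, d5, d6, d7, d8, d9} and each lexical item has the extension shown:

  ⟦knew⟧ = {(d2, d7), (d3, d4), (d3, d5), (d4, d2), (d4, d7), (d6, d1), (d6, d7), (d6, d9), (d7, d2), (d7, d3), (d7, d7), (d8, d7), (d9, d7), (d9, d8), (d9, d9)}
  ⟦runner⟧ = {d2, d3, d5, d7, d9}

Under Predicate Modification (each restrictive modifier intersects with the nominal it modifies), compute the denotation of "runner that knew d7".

{d2, d7, d9}

⟦that knew d7⟧ = {x : ⟨x, d7⟩ ∈ ⟦knew⟧} = {d2, d4, d6, d7, d8, d9}
⟦runner⟧ = {d2, d3, d5, d7, d9}
… ∩ ⟦that knew d7⟧ = {d2, d3, d5, d7, d9} ∩ {d2, d4, d6, d7, d8, d9} = {d2, d7, d9}
So ⟦runner that knew d7⟧ = {d2, d7, d9}.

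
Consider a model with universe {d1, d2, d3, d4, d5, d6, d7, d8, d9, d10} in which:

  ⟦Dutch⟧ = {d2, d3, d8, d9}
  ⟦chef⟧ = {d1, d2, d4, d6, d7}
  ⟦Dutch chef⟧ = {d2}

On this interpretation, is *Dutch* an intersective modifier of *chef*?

⟦Dutch⟧ ∩ ⟦chef⟧ = {d2, d3, d8, d9} ∩ {d1, d2, d4, d6, d7} = {d2}
Observed ⟦Dutch chef⟧ = {d2}.
These coincide, so the modifier is intersective here.

yes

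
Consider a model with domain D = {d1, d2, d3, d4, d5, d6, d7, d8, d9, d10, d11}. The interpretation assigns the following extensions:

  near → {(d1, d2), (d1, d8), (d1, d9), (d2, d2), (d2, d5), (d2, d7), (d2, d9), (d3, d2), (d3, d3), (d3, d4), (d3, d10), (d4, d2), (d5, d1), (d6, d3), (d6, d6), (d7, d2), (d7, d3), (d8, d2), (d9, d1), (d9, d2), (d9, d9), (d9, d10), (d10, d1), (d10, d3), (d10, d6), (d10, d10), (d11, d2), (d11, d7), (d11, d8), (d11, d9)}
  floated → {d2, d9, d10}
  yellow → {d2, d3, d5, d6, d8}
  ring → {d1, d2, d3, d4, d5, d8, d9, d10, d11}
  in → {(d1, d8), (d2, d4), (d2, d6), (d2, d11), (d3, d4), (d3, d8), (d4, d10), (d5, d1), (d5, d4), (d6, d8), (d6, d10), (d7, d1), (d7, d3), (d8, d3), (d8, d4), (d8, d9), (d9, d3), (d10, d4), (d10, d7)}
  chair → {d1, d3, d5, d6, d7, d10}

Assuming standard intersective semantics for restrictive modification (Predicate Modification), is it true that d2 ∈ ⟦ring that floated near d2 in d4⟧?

yes

⟦that floated⟧ = ⟦floated⟧ = {d2, d9, d10}
⟦near d2⟧ = {x : ⟨x, d2⟩ ∈ ⟦near⟧} = {d1, d2, d3, d4, d7, d8, d9, d11}
⟦in d4⟧ = {x : ⟨x, d4⟩ ∈ ⟦in⟧} = {d2, d3, d5, d8, d10}
⟦ring⟧ = {d1, d2, d3, d4, d5, d8, d9, d10, d11}
… ∩ ⟦that floated⟧ = {d1, d2, d3, d4, d5, d8, d9, d10, d11} ∩ {d2, d9, d10} = {d2, d9, d10}
… ∩ ⟦near d2⟧ = {d2, d9, d10} ∩ {d1, d2, d3, d4, d7, d8, d9, d11} = {d2, d9}
… ∩ ⟦in d4⟧ = {d2, d9} ∩ {d2, d3, d5, d8, d10} = {d2}
⟦ring that floated near d2 in d4⟧ = {d2}; d2 ∈ this set.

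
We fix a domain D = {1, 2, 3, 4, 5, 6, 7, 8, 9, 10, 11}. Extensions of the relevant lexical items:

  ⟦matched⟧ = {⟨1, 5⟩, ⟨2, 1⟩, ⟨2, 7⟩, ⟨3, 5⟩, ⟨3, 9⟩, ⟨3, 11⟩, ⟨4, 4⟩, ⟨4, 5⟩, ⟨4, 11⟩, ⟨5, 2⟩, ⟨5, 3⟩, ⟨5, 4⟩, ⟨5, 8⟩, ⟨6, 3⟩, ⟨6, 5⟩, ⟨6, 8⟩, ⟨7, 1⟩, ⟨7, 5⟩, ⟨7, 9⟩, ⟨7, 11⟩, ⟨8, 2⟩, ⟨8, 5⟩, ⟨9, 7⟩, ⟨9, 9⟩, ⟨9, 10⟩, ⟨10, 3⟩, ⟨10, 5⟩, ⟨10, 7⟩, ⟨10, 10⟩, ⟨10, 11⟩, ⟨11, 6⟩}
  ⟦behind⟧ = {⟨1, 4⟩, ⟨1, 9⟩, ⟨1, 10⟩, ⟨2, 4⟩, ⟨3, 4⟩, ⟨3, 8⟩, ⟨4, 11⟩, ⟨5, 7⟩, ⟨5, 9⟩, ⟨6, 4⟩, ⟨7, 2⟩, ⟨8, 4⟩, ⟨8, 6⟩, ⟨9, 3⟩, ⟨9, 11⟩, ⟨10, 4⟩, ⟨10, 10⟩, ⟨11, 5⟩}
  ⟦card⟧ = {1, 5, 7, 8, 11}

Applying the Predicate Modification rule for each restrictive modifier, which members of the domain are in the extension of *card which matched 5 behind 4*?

⟦which matched 5⟧ = {x : ⟨x, 5⟩ ∈ ⟦matched⟧} = {1, 3, 4, 6, 7, 8, 10}
⟦behind 4⟧ = {x : ⟨x, 4⟩ ∈ ⟦behind⟧} = {1, 2, 3, 6, 8, 10}
⟦card⟧ = {1, 5, 7, 8, 11}
… ∩ ⟦which matched 5⟧ = {1, 5, 7, 8, 11} ∩ {1, 3, 4, 6, 7, 8, 10} = {1, 7, 8}
… ∩ ⟦behind 4⟧ = {1, 7, 8} ∩ {1, 2, 3, 6, 8, 10} = {1, 8}
So ⟦card which matched 5 behind 4⟧ = {1, 8}.

{1, 8}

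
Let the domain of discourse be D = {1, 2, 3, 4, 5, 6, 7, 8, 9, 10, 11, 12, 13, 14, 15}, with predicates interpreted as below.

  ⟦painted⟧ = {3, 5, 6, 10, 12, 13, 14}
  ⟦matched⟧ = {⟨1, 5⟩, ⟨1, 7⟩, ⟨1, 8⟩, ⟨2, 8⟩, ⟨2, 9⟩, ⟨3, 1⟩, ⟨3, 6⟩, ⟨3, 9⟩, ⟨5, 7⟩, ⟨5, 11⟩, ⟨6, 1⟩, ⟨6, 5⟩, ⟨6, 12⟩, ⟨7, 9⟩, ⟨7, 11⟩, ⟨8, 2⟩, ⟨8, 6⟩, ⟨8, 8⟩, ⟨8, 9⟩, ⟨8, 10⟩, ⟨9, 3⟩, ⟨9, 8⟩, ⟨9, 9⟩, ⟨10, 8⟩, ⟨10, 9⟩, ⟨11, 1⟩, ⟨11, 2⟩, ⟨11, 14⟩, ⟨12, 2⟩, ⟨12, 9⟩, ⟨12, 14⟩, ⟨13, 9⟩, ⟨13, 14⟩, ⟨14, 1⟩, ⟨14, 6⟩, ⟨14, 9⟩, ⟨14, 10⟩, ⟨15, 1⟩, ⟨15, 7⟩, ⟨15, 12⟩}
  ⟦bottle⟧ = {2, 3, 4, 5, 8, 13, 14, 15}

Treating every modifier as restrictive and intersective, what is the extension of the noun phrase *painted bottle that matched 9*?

⟦that matched 9⟧ = {x : ⟨x, 9⟩ ∈ ⟦matched⟧} = {2, 3, 7, 8, 9, 10, 12, 13, 14}
⟦bottle⟧ = {2, 3, 4, 5, 8, 13, 14, 15}
… ∩ ⟦that matched 9⟧ = {2, 3, 4, 5, 8, 13, 14, 15} ∩ {2, 3, 7, 8, 9, 10, 12, 13, 14} = {2, 3, 8, 13, 14}
… ∩ ⟦painted⟧ = {2, 3, 8, 13, 14} ∩ {3, 5, 6, 10, 12, 13, 14} = {3, 13, 14}
So ⟦painted bottle that matched 9⟧ = {3, 13, 14}.

{3, 13, 14}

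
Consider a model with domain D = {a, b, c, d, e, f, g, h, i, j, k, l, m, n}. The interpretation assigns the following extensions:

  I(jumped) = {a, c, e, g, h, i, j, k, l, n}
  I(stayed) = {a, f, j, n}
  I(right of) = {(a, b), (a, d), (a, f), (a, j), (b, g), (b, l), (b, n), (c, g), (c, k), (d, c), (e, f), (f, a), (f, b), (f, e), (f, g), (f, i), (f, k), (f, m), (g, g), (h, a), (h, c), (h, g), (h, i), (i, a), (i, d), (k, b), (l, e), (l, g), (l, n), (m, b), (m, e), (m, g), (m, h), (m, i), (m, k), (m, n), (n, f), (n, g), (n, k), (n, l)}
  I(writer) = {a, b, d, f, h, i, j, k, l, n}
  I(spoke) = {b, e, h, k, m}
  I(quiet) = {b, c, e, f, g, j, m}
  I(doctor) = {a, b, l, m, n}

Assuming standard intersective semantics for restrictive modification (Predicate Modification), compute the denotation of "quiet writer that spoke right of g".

{b}

⟦that spoke⟧ = ⟦spoke⟧ = {b, e, h, k, m}
⟦right of g⟧ = {x : ⟨x, g⟩ ∈ ⟦right of⟧} = {b, c, f, g, h, l, m, n}
⟦writer⟧ = {a, b, d, f, h, i, j, k, l, n}
… ∩ ⟦that spoke⟧ = {a, b, d, f, h, i, j, k, l, n} ∩ {b, e, h, k, m} = {b, h, k}
… ∩ ⟦right of g⟧ = {b, h, k} ∩ {b, c, f, g, h, l, m, n} = {b, h}
… ∩ ⟦quiet⟧ = {b, h} ∩ {b, c, e, f, g, j, m} = {b}
So ⟦quiet writer that spoke right of g⟧ = {b}.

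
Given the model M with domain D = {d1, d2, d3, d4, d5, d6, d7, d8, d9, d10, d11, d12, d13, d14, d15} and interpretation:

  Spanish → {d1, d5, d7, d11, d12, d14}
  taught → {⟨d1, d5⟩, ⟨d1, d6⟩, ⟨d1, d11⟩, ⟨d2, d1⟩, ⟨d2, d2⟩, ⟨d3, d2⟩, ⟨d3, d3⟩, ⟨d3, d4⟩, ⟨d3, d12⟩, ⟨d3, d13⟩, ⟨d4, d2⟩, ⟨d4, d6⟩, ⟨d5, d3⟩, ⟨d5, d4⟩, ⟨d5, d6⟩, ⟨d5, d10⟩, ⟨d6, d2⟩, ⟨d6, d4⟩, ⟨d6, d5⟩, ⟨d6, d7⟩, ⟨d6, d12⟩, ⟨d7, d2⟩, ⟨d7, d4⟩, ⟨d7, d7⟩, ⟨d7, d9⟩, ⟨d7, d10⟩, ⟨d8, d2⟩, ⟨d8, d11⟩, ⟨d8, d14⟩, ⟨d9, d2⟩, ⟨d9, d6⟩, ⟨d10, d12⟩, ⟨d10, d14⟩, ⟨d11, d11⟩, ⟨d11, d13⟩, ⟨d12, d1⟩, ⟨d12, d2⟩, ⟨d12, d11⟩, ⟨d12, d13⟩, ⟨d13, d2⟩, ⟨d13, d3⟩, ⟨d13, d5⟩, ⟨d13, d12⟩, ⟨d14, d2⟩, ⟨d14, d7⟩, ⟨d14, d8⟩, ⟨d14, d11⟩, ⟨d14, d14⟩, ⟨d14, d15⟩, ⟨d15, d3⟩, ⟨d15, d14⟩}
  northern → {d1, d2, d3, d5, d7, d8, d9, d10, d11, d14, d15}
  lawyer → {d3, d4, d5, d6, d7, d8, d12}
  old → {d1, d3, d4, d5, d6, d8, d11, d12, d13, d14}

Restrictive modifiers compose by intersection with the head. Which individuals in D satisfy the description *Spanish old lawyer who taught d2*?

{d12}

⟦who taught d2⟧ = {x : ⟨x, d2⟩ ∈ ⟦taught⟧} = {d2, d3, d4, d6, d7, d8, d9, d12, d13, d14}
⟦lawyer⟧ = {d3, d4, d5, d6, d7, d8, d12}
… ∩ ⟦who taught d2⟧ = {d3, d4, d5, d6, d7, d8, d12} ∩ {d2, d3, d4, d6, d7, d8, d9, d12, d13, d14} = {d3, d4, d6, d7, d8, d12}
… ∩ ⟦Spanish⟧ = {d3, d4, d6, d7, d8, d12} ∩ {d1, d5, d7, d11, d12, d14} = {d7, d12}
… ∩ ⟦old⟧ = {d7, d12} ∩ {d1, d3, d4, d5, d6, d8, d11, d12, d13, d14} = {d12}
So ⟦Spanish old lawyer who taught d2⟧ = {d12}.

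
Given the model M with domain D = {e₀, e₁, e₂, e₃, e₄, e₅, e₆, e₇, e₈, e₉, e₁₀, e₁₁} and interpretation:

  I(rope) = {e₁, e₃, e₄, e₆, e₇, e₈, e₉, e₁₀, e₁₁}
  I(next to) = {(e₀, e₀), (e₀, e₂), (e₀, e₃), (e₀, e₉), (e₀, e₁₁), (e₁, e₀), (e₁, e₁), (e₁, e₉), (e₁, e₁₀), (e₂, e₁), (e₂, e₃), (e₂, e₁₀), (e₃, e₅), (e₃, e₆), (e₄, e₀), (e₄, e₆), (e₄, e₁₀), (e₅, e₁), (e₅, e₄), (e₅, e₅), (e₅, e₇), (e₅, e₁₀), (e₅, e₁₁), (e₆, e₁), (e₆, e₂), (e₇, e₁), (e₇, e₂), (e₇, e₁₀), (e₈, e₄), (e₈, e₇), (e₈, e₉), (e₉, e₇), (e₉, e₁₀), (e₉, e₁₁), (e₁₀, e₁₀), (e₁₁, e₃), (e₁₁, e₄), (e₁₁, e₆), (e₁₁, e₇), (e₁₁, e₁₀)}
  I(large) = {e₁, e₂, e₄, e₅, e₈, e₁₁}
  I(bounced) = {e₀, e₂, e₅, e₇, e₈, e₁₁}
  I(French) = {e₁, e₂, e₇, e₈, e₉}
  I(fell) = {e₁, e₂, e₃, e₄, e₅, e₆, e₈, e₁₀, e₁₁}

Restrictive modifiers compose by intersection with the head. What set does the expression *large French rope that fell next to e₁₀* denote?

{e₁}

⟦that fell⟧ = ⟦fell⟧ = {e₁, e₂, e₃, e₄, e₅, e₆, e₈, e₁₀, e₁₁}
⟦next to e₁₀⟧ = {x : ⟨x, e₁₀⟩ ∈ ⟦next to⟧} = {e₁, e₂, e₄, e₅, e₇, e₉, e₁₀, e₁₁}
⟦rope⟧ = {e₁, e₃, e₄, e₆, e₇, e₈, e₉, e₁₀, e₁₁}
… ∩ ⟦that fell⟧ = {e₁, e₃, e₄, e₆, e₇, e₈, e₉, e₁₀, e₁₁} ∩ {e₁, e₂, e₃, e₄, e₅, e₆, e₈, e₁₀, e₁₁} = {e₁, e₃, e₄, e₆, e₈, e₁₀, e₁₁}
… ∩ ⟦next to e₁₀⟧ = {e₁, e₃, e₄, e₆, e₈, e₁₀, e₁₁} ∩ {e₁, e₂, e₄, e₅, e₇, e₉, e₁₀, e₁₁} = {e₁, e₄, e₁₀, e₁₁}
… ∩ ⟦large⟧ = {e₁, e₄, e₁₀, e₁₁} ∩ {e₁, e₂, e₄, e₅, e₈, e₁₁} = {e₁, e₄, e₁₁}
… ∩ ⟦French⟧ = {e₁, e₄, e₁₁} ∩ {e₁, e₂, e₇, e₈, e₉} = {e₁}
So ⟦large French rope that fell next to e₁₀⟧ = {e₁}.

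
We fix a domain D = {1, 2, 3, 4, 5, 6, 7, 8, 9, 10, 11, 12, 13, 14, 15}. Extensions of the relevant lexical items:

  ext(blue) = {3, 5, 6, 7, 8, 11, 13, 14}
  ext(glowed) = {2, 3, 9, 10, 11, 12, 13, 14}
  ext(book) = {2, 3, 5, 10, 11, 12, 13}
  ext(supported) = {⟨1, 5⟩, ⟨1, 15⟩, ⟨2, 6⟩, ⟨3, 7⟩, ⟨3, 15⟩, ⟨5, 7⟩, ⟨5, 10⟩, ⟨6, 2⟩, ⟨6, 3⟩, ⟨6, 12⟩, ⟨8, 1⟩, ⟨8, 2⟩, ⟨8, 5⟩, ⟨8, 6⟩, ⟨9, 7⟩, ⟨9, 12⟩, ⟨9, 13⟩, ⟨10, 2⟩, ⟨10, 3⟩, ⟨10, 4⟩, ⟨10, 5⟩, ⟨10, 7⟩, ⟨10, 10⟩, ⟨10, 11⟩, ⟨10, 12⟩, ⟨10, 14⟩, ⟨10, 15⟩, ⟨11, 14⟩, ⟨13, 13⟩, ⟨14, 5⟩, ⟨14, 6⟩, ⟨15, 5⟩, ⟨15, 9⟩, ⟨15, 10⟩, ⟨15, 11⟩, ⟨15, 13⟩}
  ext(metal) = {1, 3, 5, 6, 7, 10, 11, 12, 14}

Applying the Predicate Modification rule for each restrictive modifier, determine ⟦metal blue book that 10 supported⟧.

⟦that 10 supported⟧ = {x : ⟨10, x⟩ ∈ ⟦supported⟧} = {2, 3, 4, 5, 7, 10, 11, 12, 14, 15}
⟦book⟧ = {2, 3, 5, 10, 11, 12, 13}
… ∩ ⟦that 10 supported⟧ = {2, 3, 5, 10, 11, 12, 13} ∩ {2, 3, 4, 5, 7, 10, 11, 12, 14, 15} = {2, 3, 5, 10, 11, 12}
… ∩ ⟦metal⟧ = {2, 3, 5, 10, 11, 12} ∩ {1, 3, 5, 6, 7, 10, 11, 12, 14} = {3, 5, 10, 11, 12}
… ∩ ⟦blue⟧ = {3, 5, 10, 11, 12} ∩ {3, 5, 6, 7, 8, 11, 13, 14} = {3, 5, 11}
So ⟦metal blue book that 10 supported⟧ = {3, 5, 11}.

{3, 5, 11}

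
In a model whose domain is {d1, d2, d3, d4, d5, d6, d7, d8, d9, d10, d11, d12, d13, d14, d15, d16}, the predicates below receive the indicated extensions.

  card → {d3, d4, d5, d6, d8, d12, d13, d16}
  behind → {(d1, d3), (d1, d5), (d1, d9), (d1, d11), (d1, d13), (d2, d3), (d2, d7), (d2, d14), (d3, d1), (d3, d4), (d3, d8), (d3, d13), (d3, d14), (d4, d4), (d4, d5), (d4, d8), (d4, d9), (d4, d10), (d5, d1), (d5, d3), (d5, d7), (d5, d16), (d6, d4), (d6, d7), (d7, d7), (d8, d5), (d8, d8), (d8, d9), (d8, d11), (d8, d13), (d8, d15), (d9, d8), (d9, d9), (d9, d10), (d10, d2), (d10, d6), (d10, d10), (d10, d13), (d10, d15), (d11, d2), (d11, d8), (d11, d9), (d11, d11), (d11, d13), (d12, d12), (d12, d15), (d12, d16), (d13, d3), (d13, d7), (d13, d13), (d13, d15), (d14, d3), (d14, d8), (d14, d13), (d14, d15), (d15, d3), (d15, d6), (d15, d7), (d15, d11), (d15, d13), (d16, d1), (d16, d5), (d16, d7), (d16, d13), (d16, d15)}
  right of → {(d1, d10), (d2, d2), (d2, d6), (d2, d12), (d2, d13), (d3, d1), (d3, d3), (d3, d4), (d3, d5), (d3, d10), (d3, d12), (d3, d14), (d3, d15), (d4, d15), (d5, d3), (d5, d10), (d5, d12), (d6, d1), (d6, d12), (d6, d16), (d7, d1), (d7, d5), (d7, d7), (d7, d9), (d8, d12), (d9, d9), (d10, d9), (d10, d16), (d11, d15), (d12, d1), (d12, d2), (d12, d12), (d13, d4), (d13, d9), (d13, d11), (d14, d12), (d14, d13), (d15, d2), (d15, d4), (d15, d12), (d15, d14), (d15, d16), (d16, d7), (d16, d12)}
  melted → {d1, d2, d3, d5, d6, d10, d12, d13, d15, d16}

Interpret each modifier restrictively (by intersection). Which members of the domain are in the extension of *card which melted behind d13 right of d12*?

⟦which melted⟧ = ⟦melted⟧ = {d1, d2, d3, d5, d6, d10, d12, d13, d15, d16}
⟦behind d13⟧ = {x : ⟨x, d13⟩ ∈ ⟦behind⟧} = {d1, d3, d8, d10, d11, d13, d14, d15, d16}
⟦right of d12⟧ = {x : ⟨x, d12⟩ ∈ ⟦right of⟧} = {d2, d3, d5, d6, d8, d12, d14, d15, d16}
⟦card⟧ = {d3, d4, d5, d6, d8, d12, d13, d16}
… ∩ ⟦which melted⟧ = {d3, d4, d5, d6, d8, d12, d13, d16} ∩ {d1, d2, d3, d5, d6, d10, d12, d13, d15, d16} = {d3, d5, d6, d12, d13, d16}
… ∩ ⟦behind d13⟧ = {d3, d5, d6, d12, d13, d16} ∩ {d1, d3, d8, d10, d11, d13, d14, d15, d16} = {d3, d13, d16}
… ∩ ⟦right of d12⟧ = {d3, d13, d16} ∩ {d2, d3, d5, d6, d8, d12, d14, d15, d16} = {d3, d16}
So ⟦card which melted behind d13 right of d12⟧ = {d3, d16}.

{d3, d16}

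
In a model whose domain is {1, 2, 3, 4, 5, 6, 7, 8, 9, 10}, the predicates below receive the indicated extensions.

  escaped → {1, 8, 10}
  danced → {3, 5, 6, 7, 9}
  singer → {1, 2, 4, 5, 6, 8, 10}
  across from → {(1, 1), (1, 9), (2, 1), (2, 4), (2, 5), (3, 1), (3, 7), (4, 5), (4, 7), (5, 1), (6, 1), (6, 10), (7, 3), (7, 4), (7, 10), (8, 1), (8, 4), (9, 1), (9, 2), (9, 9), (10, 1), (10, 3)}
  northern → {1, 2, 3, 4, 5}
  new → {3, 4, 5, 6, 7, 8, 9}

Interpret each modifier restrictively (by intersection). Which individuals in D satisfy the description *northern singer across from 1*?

{1, 2, 5}

⟦across from 1⟧ = {x : ⟨x, 1⟩ ∈ ⟦across from⟧} = {1, 2, 3, 5, 6, 8, 9, 10}
⟦singer⟧ = {1, 2, 4, 5, 6, 8, 10}
… ∩ ⟦across from 1⟧ = {1, 2, 4, 5, 6, 8, 10} ∩ {1, 2, 3, 5, 6, 8, 9, 10} = {1, 2, 5, 6, 8, 10}
… ∩ ⟦northern⟧ = {1, 2, 5, 6, 8, 10} ∩ {1, 2, 3, 4, 5} = {1, 2, 5}
So ⟦northern singer across from 1⟧ = {1, 2, 5}.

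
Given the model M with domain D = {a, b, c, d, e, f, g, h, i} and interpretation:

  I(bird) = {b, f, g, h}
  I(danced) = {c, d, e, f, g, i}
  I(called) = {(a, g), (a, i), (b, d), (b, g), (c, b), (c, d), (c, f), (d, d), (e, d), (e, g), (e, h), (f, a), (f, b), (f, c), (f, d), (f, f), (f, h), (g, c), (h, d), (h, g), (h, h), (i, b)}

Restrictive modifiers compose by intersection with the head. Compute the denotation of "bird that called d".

⟦that called d⟧ = {x : ⟨x, d⟩ ∈ ⟦called⟧} = {b, c, d, e, f, h}
⟦bird⟧ = {b, f, g, h}
… ∩ ⟦that called d⟧ = {b, f, g, h} ∩ {b, c, d, e, f, h} = {b, f, h}
So ⟦bird that called d⟧ = {b, f, h}.

{b, f, h}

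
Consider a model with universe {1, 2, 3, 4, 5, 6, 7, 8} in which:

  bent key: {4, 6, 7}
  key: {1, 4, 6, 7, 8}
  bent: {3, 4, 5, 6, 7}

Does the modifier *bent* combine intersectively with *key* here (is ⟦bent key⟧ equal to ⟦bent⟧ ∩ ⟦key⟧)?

yes

⟦bent⟧ ∩ ⟦key⟧ = {3, 4, 5, 6, 7} ∩ {1, 4, 6, 7, 8} = {4, 6, 7}
Observed ⟦bent key⟧ = {4, 6, 7}.
These coincide, so the modifier is intersective here.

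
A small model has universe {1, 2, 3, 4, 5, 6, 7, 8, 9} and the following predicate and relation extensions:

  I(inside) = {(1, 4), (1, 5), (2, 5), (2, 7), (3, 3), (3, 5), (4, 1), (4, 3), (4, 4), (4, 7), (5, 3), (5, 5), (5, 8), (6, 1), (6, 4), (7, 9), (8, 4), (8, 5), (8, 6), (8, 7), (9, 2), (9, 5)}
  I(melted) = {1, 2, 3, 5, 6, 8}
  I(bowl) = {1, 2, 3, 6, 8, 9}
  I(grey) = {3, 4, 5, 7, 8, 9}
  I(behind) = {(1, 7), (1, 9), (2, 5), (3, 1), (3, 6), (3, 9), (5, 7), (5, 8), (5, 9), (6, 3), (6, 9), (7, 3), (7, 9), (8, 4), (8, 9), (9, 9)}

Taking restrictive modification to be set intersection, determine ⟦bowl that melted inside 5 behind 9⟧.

{1, 3, 8}

⟦that melted⟧ = ⟦melted⟧ = {1, 2, 3, 5, 6, 8}
⟦inside 5⟧ = {x : ⟨x, 5⟩ ∈ ⟦inside⟧} = {1, 2, 3, 5, 8, 9}
⟦behind 9⟧ = {x : ⟨x, 9⟩ ∈ ⟦behind⟧} = {1, 3, 5, 6, 7, 8, 9}
⟦bowl⟧ = {1, 2, 3, 6, 8, 9}
… ∩ ⟦that melted⟧ = {1, 2, 3, 6, 8, 9} ∩ {1, 2, 3, 5, 6, 8} = {1, 2, 3, 6, 8}
… ∩ ⟦inside 5⟧ = {1, 2, 3, 6, 8} ∩ {1, 2, 3, 5, 8, 9} = {1, 2, 3, 8}
… ∩ ⟦behind 9⟧ = {1, 2, 3, 8} ∩ {1, 3, 5, 6, 7, 8, 9} = {1, 3, 8}
So ⟦bowl that melted inside 5 behind 9⟧ = {1, 3, 8}.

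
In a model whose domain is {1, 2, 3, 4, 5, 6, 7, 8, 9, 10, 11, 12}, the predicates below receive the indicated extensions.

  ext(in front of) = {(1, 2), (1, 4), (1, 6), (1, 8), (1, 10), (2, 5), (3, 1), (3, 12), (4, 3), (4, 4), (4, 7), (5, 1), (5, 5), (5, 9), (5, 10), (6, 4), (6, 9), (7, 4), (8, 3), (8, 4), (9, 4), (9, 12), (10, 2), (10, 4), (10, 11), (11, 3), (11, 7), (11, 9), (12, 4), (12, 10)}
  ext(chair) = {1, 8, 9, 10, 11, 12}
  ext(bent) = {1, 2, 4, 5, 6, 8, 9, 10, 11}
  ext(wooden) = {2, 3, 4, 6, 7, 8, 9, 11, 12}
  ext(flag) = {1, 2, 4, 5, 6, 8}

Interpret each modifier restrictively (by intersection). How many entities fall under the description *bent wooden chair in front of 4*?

2

⟦in front of 4⟧ = {x : ⟨x, 4⟩ ∈ ⟦in front of⟧} = {1, 4, 6, 7, 8, 9, 10, 12}
⟦chair⟧ = {1, 8, 9, 10, 11, 12}
… ∩ ⟦in front of 4⟧ = {1, 8, 9, 10, 11, 12} ∩ {1, 4, 6, 7, 8, 9, 10, 12} = {1, 8, 9, 10, 12}
… ∩ ⟦bent⟧ = {1, 8, 9, 10, 12} ∩ {1, 2, 4, 5, 6, 8, 9, 10, 11} = {1, 8, 9, 10}
… ∩ ⟦wooden⟧ = {1, 8, 9, 10} ∩ {2, 3, 4, 6, 7, 8, 9, 11, 12} = {8, 9}
⟦bent wooden chair in front of 4⟧ = {8, 9}, so the cardinality is 2.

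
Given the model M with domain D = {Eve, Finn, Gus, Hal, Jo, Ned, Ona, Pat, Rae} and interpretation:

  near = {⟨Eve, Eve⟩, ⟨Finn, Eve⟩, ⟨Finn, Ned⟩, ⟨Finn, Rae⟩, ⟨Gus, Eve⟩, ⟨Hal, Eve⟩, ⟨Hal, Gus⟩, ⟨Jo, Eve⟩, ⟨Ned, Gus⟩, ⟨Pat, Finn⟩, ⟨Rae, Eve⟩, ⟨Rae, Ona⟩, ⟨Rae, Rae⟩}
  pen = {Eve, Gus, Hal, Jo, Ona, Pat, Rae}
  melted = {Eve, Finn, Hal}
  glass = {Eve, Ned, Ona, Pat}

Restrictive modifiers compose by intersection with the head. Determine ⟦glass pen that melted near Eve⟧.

⟦that melted⟧ = ⟦melted⟧ = {Eve, Finn, Hal}
⟦near Eve⟧ = {x : ⟨x, Eve⟩ ∈ ⟦near⟧} = {Eve, Finn, Gus, Hal, Jo, Rae}
⟦pen⟧ = {Eve, Gus, Hal, Jo, Ona, Pat, Rae}
… ∩ ⟦that melted⟧ = {Eve, Gus, Hal, Jo, Ona, Pat, Rae} ∩ {Eve, Finn, Hal} = {Eve, Hal}
… ∩ ⟦near Eve⟧ = {Eve, Hal} ∩ {Eve, Finn, Gus, Hal, Jo, Rae} = {Eve, Hal}
… ∩ ⟦glass⟧ = {Eve, Hal} ∩ {Eve, Ned, Ona, Pat} = {Eve}
So ⟦glass pen that melted near Eve⟧ = {Eve}.

{Eve}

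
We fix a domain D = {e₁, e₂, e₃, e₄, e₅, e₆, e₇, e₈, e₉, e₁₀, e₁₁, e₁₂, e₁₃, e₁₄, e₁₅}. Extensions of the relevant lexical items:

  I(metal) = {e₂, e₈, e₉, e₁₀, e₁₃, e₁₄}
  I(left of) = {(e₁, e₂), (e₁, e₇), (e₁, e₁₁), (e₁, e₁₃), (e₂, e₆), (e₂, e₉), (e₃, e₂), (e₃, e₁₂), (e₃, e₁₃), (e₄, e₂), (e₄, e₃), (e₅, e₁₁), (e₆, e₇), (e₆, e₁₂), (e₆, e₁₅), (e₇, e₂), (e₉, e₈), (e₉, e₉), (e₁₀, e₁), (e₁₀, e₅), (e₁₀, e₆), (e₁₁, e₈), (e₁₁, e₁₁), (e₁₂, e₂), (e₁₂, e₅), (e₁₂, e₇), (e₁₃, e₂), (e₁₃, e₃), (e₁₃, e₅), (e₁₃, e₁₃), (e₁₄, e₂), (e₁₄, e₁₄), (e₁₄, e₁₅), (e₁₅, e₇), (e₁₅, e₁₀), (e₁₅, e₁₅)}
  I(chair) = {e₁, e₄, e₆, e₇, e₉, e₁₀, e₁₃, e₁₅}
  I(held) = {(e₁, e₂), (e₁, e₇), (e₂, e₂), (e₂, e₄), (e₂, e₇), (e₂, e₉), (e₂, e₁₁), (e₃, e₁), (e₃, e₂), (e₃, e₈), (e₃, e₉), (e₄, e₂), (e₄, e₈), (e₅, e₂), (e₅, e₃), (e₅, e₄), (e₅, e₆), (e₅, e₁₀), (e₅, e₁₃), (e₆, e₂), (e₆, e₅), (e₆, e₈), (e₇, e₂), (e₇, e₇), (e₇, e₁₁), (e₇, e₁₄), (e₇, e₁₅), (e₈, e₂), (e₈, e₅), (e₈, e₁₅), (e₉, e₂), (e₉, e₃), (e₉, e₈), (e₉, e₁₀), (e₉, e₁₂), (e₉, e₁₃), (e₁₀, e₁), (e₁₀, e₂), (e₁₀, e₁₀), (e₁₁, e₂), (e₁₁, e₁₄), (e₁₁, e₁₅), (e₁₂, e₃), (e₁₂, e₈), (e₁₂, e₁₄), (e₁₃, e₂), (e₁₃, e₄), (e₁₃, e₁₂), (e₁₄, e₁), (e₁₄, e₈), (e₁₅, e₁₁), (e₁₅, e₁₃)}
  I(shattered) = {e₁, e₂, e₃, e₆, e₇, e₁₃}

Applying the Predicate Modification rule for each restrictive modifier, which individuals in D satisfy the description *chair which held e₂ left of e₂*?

⟦which held e₂⟧ = {x : ⟨x, e₂⟩ ∈ ⟦held⟧} = {e₁, e₂, e₃, e₄, e₅, e₆, e₇, e₈, e₉, e₁₀, e₁₁, e₁₃}
⟦left of e₂⟧ = {x : ⟨x, e₂⟩ ∈ ⟦left of⟧} = {e₁, e₃, e₄, e₇, e₁₂, e₁₃, e₁₄}
⟦chair⟧ = {e₁, e₄, e₆, e₇, e₉, e₁₀, e₁₃, e₁₅}
… ∩ ⟦which held e₂⟧ = {e₁, e₄, e₆, e₇, e₉, e₁₀, e₁₃, e₁₅} ∩ {e₁, e₂, e₃, e₄, e₅, e₆, e₇, e₈, e₉, e₁₀, e₁₁, e₁₃} = {e₁, e₄, e₆, e₇, e₉, e₁₀, e₁₃}
… ∩ ⟦left of e₂⟧ = {e₁, e₄, e₆, e₇, e₉, e₁₀, e₁₃} ∩ {e₁, e₃, e₄, e₇, e₁₂, e₁₃, e₁₄} = {e₁, e₄, e₇, e₁₃}
So ⟦chair which held e₂ left of e₂⟧ = {e₁, e₄, e₇, e₁₃}.

{e₁, e₄, e₇, e₁₃}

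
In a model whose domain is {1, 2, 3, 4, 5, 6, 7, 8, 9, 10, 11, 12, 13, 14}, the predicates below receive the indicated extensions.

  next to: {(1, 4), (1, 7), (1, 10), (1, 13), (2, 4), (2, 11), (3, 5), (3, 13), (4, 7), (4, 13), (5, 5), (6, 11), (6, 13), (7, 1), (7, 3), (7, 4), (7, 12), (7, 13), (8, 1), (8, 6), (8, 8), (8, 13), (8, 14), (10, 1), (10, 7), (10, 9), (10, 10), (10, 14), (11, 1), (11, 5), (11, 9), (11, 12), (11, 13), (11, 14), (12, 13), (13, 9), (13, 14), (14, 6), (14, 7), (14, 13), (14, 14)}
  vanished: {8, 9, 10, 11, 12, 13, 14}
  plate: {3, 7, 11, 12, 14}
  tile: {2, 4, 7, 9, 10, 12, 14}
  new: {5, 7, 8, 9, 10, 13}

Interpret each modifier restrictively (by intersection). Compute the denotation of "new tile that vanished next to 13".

∅

⟦that vanished⟧ = ⟦vanished⟧ = {8, 9, 10, 11, 12, 13, 14}
⟦next to 13⟧ = {x : ⟨x, 13⟩ ∈ ⟦next to⟧} = {1, 3, 4, 6, 7, 8, 11, 12, 14}
⟦tile⟧ = {2, 4, 7, 9, 10, 12, 14}
… ∩ ⟦that vanished⟧ = {2, 4, 7, 9, 10, 12, 14} ∩ {8, 9, 10, 11, 12, 13, 14} = {9, 10, 12, 14}
… ∩ ⟦next to 13⟧ = {9, 10, 12, 14} ∩ {1, 3, 4, 6, 7, 8, 11, 12, 14} = {12, 14}
… ∩ ⟦new⟧ = {12, 14} ∩ {5, 7, 8, 9, 10, 13} = ∅
So ⟦new tile that vanished next to 13⟧ = ∅.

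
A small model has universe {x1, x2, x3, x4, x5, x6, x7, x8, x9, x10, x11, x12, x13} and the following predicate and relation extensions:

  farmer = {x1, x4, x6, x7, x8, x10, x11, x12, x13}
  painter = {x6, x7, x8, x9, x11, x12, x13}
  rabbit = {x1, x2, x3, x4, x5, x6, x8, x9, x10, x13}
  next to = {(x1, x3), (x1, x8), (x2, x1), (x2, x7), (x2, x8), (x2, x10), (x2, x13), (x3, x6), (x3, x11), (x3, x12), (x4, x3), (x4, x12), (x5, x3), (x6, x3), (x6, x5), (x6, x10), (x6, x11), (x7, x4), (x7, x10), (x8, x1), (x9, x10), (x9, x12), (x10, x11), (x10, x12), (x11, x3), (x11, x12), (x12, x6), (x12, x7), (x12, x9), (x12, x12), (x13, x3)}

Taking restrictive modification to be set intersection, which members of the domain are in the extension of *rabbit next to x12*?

{x3, x4, x9, x10}

⟦next to x12⟧ = {x : ⟨x, x12⟩ ∈ ⟦next to⟧} = {x3, x4, x9, x10, x11, x12}
⟦rabbit⟧ = {x1, x2, x3, x4, x5, x6, x8, x9, x10, x13}
… ∩ ⟦next to x12⟧ = {x1, x2, x3, x4, x5, x6, x8, x9, x10, x13} ∩ {x3, x4, x9, x10, x11, x12} = {x3, x4, x9, x10}
So ⟦rabbit next to x12⟧ = {x3, x4, x9, x10}.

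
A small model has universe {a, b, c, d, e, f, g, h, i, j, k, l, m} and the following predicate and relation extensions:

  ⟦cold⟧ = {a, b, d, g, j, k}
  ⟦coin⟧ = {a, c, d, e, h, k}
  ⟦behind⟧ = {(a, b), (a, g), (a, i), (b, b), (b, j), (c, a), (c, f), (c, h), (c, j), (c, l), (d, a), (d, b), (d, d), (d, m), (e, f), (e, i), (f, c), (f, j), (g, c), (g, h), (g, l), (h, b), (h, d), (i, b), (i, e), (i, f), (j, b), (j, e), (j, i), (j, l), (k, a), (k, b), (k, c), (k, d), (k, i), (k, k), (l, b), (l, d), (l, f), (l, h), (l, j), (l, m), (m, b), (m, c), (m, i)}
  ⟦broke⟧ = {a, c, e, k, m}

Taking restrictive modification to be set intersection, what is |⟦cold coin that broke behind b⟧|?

2

⟦that broke⟧ = ⟦broke⟧ = {a, c, e, k, m}
⟦behind b⟧ = {x : ⟨x, b⟩ ∈ ⟦behind⟧} = {a, b, d, h, i, j, k, l, m}
⟦coin⟧ = {a, c, d, e, h, k}
… ∩ ⟦that broke⟧ = {a, c, d, e, h, k} ∩ {a, c, e, k, m} = {a, c, e, k}
… ∩ ⟦behind b⟧ = {a, c, e, k} ∩ {a, b, d, h, i, j, k, l, m} = {a, k}
… ∩ ⟦cold⟧ = {a, k} ∩ {a, b, d, g, j, k} = {a, k}
⟦cold coin that broke behind b⟧ = {a, k}, so the cardinality is 2.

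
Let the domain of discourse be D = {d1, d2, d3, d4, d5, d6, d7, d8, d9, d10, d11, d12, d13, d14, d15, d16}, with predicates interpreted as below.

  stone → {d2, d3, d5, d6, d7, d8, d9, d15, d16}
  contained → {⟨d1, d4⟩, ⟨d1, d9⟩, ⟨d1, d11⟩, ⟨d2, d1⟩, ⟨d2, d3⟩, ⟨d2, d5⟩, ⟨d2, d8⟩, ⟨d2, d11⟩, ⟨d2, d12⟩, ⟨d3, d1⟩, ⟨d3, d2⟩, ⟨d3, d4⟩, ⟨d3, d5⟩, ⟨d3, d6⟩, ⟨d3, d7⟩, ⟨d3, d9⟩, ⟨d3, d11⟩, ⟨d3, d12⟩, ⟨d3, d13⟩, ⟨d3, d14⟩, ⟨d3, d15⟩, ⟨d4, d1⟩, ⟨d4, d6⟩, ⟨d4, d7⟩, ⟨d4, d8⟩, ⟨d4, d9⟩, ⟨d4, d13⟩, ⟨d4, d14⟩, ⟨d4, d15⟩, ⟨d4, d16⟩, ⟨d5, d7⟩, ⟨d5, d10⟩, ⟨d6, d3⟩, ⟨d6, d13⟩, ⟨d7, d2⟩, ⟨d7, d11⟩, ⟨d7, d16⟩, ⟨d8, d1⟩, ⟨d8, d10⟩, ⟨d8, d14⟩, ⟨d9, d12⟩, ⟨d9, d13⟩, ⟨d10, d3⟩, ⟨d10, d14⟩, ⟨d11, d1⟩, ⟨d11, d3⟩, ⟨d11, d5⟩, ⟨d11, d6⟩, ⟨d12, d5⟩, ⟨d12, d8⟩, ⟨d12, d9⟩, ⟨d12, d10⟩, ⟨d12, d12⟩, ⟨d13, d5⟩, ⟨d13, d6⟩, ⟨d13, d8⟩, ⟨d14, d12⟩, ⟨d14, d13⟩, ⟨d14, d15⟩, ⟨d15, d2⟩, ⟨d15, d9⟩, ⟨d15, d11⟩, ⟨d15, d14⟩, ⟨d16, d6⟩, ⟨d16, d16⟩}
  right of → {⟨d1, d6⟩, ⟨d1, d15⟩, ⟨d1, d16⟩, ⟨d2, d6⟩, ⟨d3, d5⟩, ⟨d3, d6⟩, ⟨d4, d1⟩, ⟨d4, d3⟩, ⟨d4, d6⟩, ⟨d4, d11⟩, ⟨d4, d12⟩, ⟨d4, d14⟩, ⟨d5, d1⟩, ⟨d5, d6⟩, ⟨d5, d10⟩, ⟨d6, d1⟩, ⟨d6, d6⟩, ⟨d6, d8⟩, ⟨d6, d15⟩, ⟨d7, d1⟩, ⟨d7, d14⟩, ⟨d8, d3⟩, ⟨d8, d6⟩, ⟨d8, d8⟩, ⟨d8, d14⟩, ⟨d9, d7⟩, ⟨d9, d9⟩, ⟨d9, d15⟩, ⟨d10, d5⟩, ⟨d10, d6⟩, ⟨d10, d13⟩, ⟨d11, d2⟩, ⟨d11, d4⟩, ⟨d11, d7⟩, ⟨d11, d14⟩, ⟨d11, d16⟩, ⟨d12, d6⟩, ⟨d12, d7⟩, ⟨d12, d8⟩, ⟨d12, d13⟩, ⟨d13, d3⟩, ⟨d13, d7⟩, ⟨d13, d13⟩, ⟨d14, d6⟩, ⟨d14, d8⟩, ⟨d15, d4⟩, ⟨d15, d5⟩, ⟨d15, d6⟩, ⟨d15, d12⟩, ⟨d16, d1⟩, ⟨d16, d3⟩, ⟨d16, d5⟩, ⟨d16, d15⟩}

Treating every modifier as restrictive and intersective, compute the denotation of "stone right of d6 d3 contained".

⟦right of d6⟧ = {x : ⟨x, d6⟩ ∈ ⟦right of⟧} = {d1, d2, d3, d4, d5, d6, d8, d10, d12, d14, d15}
⟦d3 contained⟧ = {x : ⟨d3, x⟩ ∈ ⟦contained⟧} = {d1, d2, d4, d5, d6, d7, d9, d11, d12, d13, d14, d15}
⟦stone⟧ = {d2, d3, d5, d6, d7, d8, d9, d15, d16}
… ∩ ⟦right of d6⟧ = {d2, d3, d5, d6, d7, d8, d9, d15, d16} ∩ {d1, d2, d3, d4, d5, d6, d8, d10, d12, d14, d15} = {d2, d3, d5, d6, d8, d15}
… ∩ ⟦d3 contained⟧ = {d2, d3, d5, d6, d8, d15} ∩ {d1, d2, d4, d5, d6, d7, d9, d11, d12, d13, d14, d15} = {d2, d5, d6, d15}
So ⟦stone right of d6 d3 contained⟧ = {d2, d5, d6, d15}.

{d2, d5, d6, d15}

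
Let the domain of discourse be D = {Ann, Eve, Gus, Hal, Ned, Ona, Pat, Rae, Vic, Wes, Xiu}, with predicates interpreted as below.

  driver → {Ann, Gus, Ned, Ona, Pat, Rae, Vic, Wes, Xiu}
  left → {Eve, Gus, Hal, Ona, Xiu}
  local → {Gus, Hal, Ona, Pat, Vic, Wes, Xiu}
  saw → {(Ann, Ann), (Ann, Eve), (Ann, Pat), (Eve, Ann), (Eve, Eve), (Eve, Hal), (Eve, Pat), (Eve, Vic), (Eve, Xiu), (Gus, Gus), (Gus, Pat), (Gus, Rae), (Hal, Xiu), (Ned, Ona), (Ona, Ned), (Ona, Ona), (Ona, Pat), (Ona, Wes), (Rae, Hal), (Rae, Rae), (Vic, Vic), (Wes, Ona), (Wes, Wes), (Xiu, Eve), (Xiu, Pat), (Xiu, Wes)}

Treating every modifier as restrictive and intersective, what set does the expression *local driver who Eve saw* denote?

⟦who Eve saw⟧ = {x : ⟨Eve, x⟩ ∈ ⟦saw⟧} = {Ann, Eve, Hal, Pat, Vic, Xiu}
⟦driver⟧ = {Ann, Gus, Ned, Ona, Pat, Rae, Vic, Wes, Xiu}
… ∩ ⟦who Eve saw⟧ = {Ann, Gus, Ned, Ona, Pat, Rae, Vic, Wes, Xiu} ∩ {Ann, Eve, Hal, Pat, Vic, Xiu} = {Ann, Pat, Vic, Xiu}
… ∩ ⟦local⟧ = {Ann, Pat, Vic, Xiu} ∩ {Gus, Hal, Ona, Pat, Vic, Wes, Xiu} = {Pat, Vic, Xiu}
So ⟦local driver who Eve saw⟧ = {Pat, Vic, Xiu}.

{Pat, Vic, Xiu}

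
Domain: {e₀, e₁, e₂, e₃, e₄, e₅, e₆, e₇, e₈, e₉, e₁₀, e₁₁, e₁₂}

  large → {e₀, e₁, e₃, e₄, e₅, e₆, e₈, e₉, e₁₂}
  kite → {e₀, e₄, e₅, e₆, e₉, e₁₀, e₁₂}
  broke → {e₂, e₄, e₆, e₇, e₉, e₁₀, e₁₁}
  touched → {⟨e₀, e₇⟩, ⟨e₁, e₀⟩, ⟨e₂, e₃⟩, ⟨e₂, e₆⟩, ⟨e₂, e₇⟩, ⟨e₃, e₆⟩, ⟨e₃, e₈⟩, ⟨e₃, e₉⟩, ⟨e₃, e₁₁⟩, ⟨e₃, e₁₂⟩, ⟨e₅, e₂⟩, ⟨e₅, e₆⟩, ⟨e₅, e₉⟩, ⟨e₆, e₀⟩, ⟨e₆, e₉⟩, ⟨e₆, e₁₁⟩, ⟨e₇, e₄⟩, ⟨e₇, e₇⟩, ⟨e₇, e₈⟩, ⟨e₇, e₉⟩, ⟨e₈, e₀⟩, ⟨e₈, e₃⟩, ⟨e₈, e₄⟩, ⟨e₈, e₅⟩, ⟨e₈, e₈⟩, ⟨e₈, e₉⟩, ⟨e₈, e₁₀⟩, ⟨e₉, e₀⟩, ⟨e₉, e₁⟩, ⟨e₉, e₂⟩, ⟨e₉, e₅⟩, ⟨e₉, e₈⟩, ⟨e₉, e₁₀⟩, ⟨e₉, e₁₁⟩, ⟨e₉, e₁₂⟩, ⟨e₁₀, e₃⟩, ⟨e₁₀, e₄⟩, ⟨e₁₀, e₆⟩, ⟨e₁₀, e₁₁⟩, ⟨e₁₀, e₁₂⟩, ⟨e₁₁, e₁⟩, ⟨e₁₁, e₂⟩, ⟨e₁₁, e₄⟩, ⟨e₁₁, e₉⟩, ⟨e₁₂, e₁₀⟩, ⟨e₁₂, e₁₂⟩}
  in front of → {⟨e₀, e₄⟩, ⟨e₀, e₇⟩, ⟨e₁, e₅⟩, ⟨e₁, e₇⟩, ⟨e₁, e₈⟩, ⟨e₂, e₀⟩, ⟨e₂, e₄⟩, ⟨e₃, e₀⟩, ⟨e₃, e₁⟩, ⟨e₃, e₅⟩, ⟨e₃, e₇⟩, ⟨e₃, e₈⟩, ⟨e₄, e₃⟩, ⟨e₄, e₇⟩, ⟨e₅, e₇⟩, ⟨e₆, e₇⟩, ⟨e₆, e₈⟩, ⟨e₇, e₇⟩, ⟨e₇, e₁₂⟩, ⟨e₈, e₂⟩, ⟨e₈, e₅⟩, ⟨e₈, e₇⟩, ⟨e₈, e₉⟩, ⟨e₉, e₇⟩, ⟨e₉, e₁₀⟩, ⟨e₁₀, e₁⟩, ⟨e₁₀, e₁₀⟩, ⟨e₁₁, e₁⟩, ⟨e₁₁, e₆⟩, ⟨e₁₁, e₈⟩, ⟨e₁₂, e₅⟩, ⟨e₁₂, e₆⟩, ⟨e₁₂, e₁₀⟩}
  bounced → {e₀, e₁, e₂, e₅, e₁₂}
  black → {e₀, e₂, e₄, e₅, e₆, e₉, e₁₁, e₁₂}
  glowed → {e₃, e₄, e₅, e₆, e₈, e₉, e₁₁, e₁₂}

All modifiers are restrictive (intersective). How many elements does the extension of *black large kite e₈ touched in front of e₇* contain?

4

⟦e₈ touched⟧ = {x : ⟨e₈, x⟩ ∈ ⟦touched⟧} = {e₀, e₃, e₄, e₅, e₈, e₉, e₁₀}
⟦in front of e₇⟧ = {x : ⟨x, e₇⟩ ∈ ⟦in front of⟧} = {e₀, e₁, e₃, e₄, e₅, e₆, e₇, e₈, e₉}
⟦kite⟧ = {e₀, e₄, e₅, e₆, e₉, e₁₀, e₁₂}
… ∩ ⟦e₈ touched⟧ = {e₀, e₄, e₅, e₆, e₉, e₁₀, e₁₂} ∩ {e₀, e₃, e₄, e₅, e₈, e₉, e₁₀} = {e₀, e₄, e₅, e₉, e₁₀}
… ∩ ⟦in front of e₇⟧ = {e₀, e₄, e₅, e₉, e₁₀} ∩ {e₀, e₁, e₃, e₄, e₅, e₆, e₇, e₈, e₉} = {e₀, e₄, e₅, e₉}
… ∩ ⟦black⟧ = {e₀, e₄, e₅, e₉} ∩ {e₀, e₂, e₄, e₅, e₆, e₉, e₁₁, e₁₂} = {e₀, e₄, e₅, e₉}
… ∩ ⟦large⟧ = {e₀, e₄, e₅, e₉} ∩ {e₀, e₁, e₃, e₄, e₅, e₆, e₈, e₉, e₁₂} = {e₀, e₄, e₅, e₉}
⟦black large kite e₈ touched in front of e₇⟧ = {e₀, e₄, e₅, e₉}, so the cardinality is 4.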